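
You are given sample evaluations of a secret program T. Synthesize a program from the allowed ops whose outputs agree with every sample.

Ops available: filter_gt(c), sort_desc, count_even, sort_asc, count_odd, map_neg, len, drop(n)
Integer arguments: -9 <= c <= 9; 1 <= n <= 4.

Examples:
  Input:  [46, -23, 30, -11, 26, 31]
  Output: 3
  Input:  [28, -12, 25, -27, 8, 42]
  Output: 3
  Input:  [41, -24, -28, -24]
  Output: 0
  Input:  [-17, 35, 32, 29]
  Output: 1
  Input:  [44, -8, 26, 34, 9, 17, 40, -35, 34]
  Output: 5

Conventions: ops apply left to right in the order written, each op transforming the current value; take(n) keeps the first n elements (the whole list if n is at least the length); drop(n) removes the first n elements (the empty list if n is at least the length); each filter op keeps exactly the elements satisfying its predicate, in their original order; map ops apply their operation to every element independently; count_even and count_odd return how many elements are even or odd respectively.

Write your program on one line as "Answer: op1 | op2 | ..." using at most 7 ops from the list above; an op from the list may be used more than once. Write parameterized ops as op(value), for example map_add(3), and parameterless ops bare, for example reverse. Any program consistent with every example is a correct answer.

filter_gt(-5) | sort_desc | sort_asc | map_neg | sort_asc | count_even

Check, running the answer program on each example:
  [46, -23, 30, -11, 26, 31] -> [46, 30, 26, 31] -> [46, 31, 30, 26] -> [26, 30, 31, 46] -> [-26, -30, -31, -46] -> [-46, -31, -30, -26] -> 3
  [28, -12, 25, -27, 8, 42] -> [28, 25, 8, 42] -> [42, 28, 25, 8] -> [8, 25, 28, 42] -> [-8, -25, -28, -42] -> [-42, -28, -25, -8] -> 3
  [41, -24, -28, -24] -> [41] -> [41] -> [41] -> [-41] -> [-41] -> 0
  [-17, 35, 32, 29] -> [35, 32, 29] -> [35, 32, 29] -> [29, 32, 35] -> [-29, -32, -35] -> [-35, -32, -29] -> 1
  [44, -8, 26, 34, 9, 17, 40, -35, 34] -> [44, 26, 34, 9, 17, 40, 34] -> [44, 40, 34, 34, 26, 17, 9] -> [9, 17, 26, 34, 34, 40, 44] -> [-9, -17, -26, -34, -34, -40, -44] -> [-44, -40, -34, -34, -26, -17, -9] -> 5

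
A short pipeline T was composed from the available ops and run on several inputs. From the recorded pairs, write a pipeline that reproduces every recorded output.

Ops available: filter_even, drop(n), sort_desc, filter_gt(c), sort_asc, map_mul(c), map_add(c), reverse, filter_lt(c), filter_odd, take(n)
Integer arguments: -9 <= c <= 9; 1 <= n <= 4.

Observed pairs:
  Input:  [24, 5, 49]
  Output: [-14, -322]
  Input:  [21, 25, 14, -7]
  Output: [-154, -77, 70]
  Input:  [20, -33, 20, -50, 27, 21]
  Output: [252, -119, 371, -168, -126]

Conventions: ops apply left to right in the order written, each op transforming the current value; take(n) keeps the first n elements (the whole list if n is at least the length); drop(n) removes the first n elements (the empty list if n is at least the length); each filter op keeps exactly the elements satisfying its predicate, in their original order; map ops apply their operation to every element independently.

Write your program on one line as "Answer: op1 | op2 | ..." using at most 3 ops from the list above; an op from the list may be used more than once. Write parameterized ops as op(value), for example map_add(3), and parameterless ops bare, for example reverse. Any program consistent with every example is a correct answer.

map_add(-3) | drop(1) | map_mul(-7)

Check, running the answer program on each example:
  [24, 5, 49] -> [21, 2, 46] -> [2, 46] -> [-14, -322]
  [21, 25, 14, -7] -> [18, 22, 11, -10] -> [22, 11, -10] -> [-154, -77, 70]
  [20, -33, 20, -50, 27, 21] -> [17, -36, 17, -53, 24, 18] -> [-36, 17, -53, 24, 18] -> [252, -119, 371, -168, -126]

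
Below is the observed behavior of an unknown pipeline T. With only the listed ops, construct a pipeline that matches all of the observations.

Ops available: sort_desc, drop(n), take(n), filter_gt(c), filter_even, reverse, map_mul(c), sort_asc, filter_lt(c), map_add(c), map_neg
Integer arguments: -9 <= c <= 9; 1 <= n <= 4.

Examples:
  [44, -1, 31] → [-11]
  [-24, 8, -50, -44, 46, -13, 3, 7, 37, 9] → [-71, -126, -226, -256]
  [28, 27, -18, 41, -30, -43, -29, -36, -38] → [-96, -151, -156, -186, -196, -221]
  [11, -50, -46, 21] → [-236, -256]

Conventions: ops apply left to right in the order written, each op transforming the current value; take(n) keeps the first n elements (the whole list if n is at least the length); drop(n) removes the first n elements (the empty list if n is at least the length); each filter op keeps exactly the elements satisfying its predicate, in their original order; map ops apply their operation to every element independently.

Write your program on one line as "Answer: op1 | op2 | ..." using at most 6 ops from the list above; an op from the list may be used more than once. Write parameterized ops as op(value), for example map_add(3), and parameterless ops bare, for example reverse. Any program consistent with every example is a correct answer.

map_mul(-5) | map_add(6) | sort_asc | filter_gt(3) | map_neg

Check, running the answer program on each example:
  [44, -1, 31] -> [-220, 5, -155] -> [-214, 11, -149] -> [-214, -149, 11] -> [11] -> [-11]
  [-24, 8, -50, -44, 46, -13, 3, 7, 37, 9] -> [120, -40, 250, 220, -230, 65, -15, -35, -185, -45] -> [126, -34, 256, 226, -224, 71, -9, -29, -179, -39] -> [-224, -179, -39, -34, -29, -9, 71, 126, 226, 256] -> [71, 126, 226, 256] -> [-71, -126, -226, -256]
  [28, 27, -18, 41, -30, -43, -29, -36, -38] -> [-140, -135, 90, -205, 150, 215, 145, 180, 190] -> [-134, -129, 96, -199, 156, 221, 151, 186, 196] -> [-199, -134, -129, 96, 151, 156, 186, 196, 221] -> [96, 151, 156, 186, 196, 221] -> [-96, -151, -156, -186, -196, -221]
  [11, -50, -46, 21] -> [-55, 250, 230, -105] -> [-49, 256, 236, -99] -> [-99, -49, 236, 256] -> [236, 256] -> [-236, -256]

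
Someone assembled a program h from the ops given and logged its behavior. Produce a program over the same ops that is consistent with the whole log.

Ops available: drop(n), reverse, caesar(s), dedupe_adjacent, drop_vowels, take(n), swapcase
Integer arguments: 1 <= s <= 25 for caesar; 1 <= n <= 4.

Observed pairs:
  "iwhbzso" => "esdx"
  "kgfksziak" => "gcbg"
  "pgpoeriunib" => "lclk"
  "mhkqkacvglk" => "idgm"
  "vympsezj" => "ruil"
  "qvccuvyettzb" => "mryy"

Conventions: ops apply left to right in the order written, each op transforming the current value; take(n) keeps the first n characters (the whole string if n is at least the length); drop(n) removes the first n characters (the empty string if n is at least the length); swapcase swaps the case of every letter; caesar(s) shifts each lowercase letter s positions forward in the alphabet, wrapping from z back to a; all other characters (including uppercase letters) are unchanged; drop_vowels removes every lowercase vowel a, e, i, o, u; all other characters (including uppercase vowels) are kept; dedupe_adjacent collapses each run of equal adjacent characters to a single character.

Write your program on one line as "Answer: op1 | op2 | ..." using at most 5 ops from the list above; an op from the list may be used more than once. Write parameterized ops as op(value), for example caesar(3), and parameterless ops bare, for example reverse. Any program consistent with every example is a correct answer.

caesar(22) | swapcase | take(4) | swapcase

Check, running the answer program on each example:
  "iwhbzso" -> "esdxvok" -> "ESDXVOK" -> "ESDX" -> "esdx"
  "kgfksziak" -> "gcbgovewg" -> "GCBGOVEWG" -> "GCBG" -> "gcbg"
  "pgpoeriunib" -> "lclkaneqjex" -> "LCLKANEQJEX" -> "LCLK" -> "lclk"
  "mhkqkacvglk" -> "idgmgwyrchg" -> "IDGMGWYRCHG" -> "IDGM" -> "idgm"
  "vympsezj" -> "ruiloavf" -> "RUILOAVF" -> "RUIL" -> "ruil"
  "qvccuvyettzb" -> "mryyqruappvx" -> "MRYYQRUAPPVX" -> "MRYY" -> "mryy"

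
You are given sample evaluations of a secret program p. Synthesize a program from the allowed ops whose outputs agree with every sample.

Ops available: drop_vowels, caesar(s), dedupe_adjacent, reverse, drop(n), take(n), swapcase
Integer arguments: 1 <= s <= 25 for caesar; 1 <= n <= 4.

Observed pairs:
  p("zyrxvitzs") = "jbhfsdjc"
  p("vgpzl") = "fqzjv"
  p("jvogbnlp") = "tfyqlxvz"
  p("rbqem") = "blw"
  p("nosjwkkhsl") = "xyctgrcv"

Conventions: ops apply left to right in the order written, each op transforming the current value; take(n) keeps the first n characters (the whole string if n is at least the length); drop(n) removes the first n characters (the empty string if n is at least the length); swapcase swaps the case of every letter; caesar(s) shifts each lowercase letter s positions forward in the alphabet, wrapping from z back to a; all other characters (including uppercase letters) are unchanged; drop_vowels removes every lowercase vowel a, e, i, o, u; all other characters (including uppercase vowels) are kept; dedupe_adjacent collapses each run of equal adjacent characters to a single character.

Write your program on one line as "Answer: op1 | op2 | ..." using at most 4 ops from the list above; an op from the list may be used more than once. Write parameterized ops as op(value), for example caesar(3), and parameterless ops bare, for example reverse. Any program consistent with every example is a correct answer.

caesar(13) | caesar(23) | drop_vowels

Check, running the answer program on each example:
  "zyrxvitzs" -> "mlekivgmf" -> "jibhfsdjc" -> "jbhfsdjc"
  "vgpzl" -> "itcmy" -> "fqzjv" -> "fqzjv"
  "jvogbnlp" -> "wibtoayc" -> "tfyqlxvz" -> "tfyqlxvz"
  "rbqem" -> "eodrz" -> "blaow" -> "blw"
  "nosjwkkhsl" -> "abfwjxxufy" -> "xyctguurcv" -> "xyctgrcv"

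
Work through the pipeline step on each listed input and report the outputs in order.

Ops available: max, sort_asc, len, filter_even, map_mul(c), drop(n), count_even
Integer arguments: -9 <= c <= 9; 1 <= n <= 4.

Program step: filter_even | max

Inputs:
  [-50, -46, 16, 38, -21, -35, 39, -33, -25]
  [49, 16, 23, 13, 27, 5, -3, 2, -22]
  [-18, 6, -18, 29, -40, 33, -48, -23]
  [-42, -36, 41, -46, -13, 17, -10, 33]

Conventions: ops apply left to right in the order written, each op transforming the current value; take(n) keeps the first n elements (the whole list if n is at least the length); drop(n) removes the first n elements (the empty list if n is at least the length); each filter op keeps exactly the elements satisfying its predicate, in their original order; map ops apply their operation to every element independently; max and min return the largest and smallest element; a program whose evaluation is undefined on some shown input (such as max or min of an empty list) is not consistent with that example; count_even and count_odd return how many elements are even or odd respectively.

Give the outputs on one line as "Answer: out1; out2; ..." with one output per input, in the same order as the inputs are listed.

Execution, op by op:
  [-50, -46, 16, 38, -21, -35, 39, -33, -25] -> [-50, -46, 16, 38] -> 38
  [49, 16, 23, 13, 27, 5, -3, 2, -22] -> [16, 2, -22] -> 16
  [-18, 6, -18, 29, -40, 33, -48, -23] -> [-18, 6, -18, -40, -48] -> 6
  [-42, -36, 41, -46, -13, 17, -10, 33] -> [-42, -36, -46, -10] -> -10

38; 16; 6; -10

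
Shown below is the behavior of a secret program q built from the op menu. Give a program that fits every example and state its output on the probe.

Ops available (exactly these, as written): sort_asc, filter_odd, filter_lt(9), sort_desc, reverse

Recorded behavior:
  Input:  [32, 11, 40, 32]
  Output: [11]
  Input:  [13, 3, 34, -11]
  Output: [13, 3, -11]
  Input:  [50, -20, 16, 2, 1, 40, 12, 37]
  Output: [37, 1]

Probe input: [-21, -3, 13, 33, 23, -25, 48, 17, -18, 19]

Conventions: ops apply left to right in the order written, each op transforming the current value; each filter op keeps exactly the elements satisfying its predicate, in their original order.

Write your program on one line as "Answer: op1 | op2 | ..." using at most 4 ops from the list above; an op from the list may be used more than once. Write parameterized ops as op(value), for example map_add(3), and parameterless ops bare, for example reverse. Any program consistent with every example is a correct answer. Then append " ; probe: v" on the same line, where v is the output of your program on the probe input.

sort_asc | sort_desc | filter_odd ; probe: [33, 23, 19, 17, 13, -3, -21, -25]

Check, running the answer program on each example:
  [32, 11, 40, 32] -> [11, 32, 32, 40] -> [40, 32, 32, 11] -> [11]
  [13, 3, 34, -11] -> [-11, 3, 13, 34] -> [34, 13, 3, -11] -> [13, 3, -11]
  [50, -20, 16, 2, 1, 40, 12, 37] -> [-20, 1, 2, 12, 16, 37, 40, 50] -> [50, 40, 37, 16, 12, 2, 1, -20] -> [37, 1]
  probe: [-21, -3, 13, 33, 23, -25, 48, 17, -18, 19] -> [-25, -21, -18, -3, 13, 17, 19, 23, 33, 48] -> [48, 33, 23, 19, 17, 13, -3, -18, -21, -25] -> [33, 23, 19, 17, 13, -3, -21, -25]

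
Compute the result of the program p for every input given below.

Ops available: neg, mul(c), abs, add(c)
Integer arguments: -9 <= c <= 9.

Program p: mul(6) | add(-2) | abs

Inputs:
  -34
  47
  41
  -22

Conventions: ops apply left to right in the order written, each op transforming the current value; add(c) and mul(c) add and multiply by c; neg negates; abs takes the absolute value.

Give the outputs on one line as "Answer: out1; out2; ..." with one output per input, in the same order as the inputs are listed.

206; 280; 244; 134

Execution, op by op:
  -34 -> -204 -> -206 -> 206
  47 -> 282 -> 280 -> 280
  41 -> 246 -> 244 -> 244
  -22 -> -132 -> -134 -> 134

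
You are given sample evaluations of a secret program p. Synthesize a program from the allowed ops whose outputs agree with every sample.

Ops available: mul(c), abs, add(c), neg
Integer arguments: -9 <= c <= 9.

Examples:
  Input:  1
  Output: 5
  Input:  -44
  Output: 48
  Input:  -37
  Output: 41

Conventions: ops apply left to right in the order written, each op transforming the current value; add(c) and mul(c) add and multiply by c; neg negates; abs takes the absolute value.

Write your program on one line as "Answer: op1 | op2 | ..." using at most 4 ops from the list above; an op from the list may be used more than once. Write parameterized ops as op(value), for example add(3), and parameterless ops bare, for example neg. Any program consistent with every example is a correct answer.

abs | mul(-1) | add(-4) | neg

Check, running the answer program on each example:
  1 -> 1 -> -1 -> -5 -> 5
  -44 -> 44 -> -44 -> -48 -> 48
  -37 -> 37 -> -37 -> -41 -> 41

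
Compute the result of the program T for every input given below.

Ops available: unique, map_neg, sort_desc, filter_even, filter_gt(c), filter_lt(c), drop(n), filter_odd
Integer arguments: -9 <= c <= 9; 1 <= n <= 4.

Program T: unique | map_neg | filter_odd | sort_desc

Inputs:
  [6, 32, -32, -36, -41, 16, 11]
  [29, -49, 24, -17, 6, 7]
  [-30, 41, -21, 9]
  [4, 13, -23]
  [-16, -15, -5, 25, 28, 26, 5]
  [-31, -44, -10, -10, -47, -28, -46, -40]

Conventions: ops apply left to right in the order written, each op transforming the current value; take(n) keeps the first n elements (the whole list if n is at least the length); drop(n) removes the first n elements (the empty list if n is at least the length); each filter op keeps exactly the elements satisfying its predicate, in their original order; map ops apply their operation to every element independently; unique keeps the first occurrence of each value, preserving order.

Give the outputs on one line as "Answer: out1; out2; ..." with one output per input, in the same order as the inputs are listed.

[41, -11]; [49, 17, -7, -29]; [21, -9, -41]; [23, -13]; [15, 5, -5, -25]; [47, 31]

Execution, op by op:
  [6, 32, -32, -36, -41, 16, 11] -> [6, 32, -32, -36, -41, 16, 11] -> [-6, -32, 32, 36, 41, -16, -11] -> [41, -11] -> [41, -11]
  [29, -49, 24, -17, 6, 7] -> [29, -49, 24, -17, 6, 7] -> [-29, 49, -24, 17, -6, -7] -> [-29, 49, 17, -7] -> [49, 17, -7, -29]
  [-30, 41, -21, 9] -> [-30, 41, -21, 9] -> [30, -41, 21, -9] -> [-41, 21, -9] -> [21, -9, -41]
  [4, 13, -23] -> [4, 13, -23] -> [-4, -13, 23] -> [-13, 23] -> [23, -13]
  [-16, -15, -5, 25, 28, 26, 5] -> [-16, -15, -5, 25, 28, 26, 5] -> [16, 15, 5, -25, -28, -26, -5] -> [15, 5, -25, -5] -> [15, 5, -5, -25]
  [-31, -44, -10, -10, -47, -28, -46, -40] -> [-31, -44, -10, -47, -28, -46, -40] -> [31, 44, 10, 47, 28, 46, 40] -> [31, 47] -> [47, 31]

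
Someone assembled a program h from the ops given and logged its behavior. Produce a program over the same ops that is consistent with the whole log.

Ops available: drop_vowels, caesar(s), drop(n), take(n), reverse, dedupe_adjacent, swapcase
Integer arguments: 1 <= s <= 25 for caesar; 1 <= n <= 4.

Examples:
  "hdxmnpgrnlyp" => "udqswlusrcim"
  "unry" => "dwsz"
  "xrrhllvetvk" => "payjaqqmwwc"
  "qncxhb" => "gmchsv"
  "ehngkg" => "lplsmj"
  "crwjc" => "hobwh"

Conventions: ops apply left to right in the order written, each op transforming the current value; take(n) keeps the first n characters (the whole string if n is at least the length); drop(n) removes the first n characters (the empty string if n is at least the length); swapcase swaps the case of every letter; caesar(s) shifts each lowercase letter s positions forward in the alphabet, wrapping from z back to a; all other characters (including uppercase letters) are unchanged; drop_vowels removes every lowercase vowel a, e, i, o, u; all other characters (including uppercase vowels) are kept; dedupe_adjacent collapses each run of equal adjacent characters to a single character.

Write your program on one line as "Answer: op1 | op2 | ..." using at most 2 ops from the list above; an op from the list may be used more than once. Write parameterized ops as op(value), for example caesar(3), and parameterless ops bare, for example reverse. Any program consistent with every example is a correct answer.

reverse | caesar(5)

Check, running the answer program on each example:
  "hdxmnpgrnlyp" -> "pylnrgpnmxdh" -> "udqswlusrcim"
  "unry" -> "yrnu" -> "dwsz"
  "xrrhllvetvk" -> "kvtevllhrrx" -> "payjaqqmwwc"
  "qncxhb" -> "bhxcnq" -> "gmchsv"
  "ehngkg" -> "gkgnhe" -> "lplsmj"
  "crwjc" -> "cjwrc" -> "hobwh"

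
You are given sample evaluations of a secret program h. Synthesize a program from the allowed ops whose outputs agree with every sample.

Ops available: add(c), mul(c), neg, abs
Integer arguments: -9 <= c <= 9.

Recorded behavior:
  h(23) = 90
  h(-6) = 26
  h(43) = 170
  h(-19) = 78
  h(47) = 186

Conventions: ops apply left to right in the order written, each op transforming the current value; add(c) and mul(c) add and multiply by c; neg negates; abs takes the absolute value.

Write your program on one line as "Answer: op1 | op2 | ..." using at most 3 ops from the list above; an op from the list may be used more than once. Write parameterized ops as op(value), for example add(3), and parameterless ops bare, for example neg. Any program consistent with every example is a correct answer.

mul(-4) | add(2) | abs

Check, running the answer program on each example:
  23 -> -92 -> -90 -> 90
  -6 -> 24 -> 26 -> 26
  43 -> -172 -> -170 -> 170
  -19 -> 76 -> 78 -> 78
  47 -> -188 -> -186 -> 186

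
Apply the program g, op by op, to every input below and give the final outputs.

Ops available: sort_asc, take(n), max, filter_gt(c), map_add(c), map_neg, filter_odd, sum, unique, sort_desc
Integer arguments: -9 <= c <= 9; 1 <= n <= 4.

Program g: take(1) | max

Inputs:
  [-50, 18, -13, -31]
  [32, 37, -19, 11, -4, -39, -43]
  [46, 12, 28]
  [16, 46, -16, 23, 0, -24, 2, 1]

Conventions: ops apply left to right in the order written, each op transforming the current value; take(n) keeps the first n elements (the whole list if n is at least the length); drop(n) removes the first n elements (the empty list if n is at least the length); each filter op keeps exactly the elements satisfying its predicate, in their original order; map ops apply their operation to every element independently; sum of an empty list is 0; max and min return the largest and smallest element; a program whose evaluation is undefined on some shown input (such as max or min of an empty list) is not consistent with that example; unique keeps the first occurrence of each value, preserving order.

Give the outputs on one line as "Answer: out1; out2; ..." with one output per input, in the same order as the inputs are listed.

Execution, op by op:
  [-50, 18, -13, -31] -> [-50] -> -50
  [32, 37, -19, 11, -4, -39, -43] -> [32] -> 32
  [46, 12, 28] -> [46] -> 46
  [16, 46, -16, 23, 0, -24, 2, 1] -> [16] -> 16

-50; 32; 46; 16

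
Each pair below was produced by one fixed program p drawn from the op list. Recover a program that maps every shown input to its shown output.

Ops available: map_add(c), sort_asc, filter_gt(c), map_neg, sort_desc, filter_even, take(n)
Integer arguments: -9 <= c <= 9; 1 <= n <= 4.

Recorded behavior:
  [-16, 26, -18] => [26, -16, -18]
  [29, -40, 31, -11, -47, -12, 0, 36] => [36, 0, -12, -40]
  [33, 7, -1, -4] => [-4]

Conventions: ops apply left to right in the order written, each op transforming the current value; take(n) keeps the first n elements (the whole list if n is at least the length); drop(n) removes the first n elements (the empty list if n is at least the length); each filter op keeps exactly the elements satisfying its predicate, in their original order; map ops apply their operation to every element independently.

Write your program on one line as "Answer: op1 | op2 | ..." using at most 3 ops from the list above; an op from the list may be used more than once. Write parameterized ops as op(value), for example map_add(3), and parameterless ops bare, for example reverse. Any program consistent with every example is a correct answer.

filter_even | sort_desc

Check, running the answer program on each example:
  [-16, 26, -18] -> [-16, 26, -18] -> [26, -16, -18]
  [29, -40, 31, -11, -47, -12, 0, 36] -> [-40, -12, 0, 36] -> [36, 0, -12, -40]
  [33, 7, -1, -4] -> [-4] -> [-4]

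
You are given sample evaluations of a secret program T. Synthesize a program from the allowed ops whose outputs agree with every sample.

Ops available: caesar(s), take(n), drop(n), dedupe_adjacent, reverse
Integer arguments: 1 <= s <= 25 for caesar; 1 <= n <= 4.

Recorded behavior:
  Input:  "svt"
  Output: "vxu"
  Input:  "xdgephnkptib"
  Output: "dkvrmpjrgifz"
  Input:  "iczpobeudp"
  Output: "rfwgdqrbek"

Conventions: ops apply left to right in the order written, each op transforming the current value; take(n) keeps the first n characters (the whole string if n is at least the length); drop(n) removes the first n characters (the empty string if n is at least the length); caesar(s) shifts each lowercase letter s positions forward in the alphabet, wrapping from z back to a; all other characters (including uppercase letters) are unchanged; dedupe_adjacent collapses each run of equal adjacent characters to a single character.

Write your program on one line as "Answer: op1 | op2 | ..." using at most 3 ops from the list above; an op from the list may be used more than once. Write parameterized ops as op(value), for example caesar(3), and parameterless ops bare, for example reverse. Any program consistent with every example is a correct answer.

caesar(23) | caesar(5) | reverse

Check, running the answer program on each example:
  "svt" -> "psq" -> "uxv" -> "vxu"
  "xdgephnkptib" -> "uadbmekhmqfy" -> "zfigrjpmrvkd" -> "dkvrmpjrgifz"
  "iczpobeudp" -> "fzwmlybram" -> "kebrqdgwfr" -> "rfwgdqrbek"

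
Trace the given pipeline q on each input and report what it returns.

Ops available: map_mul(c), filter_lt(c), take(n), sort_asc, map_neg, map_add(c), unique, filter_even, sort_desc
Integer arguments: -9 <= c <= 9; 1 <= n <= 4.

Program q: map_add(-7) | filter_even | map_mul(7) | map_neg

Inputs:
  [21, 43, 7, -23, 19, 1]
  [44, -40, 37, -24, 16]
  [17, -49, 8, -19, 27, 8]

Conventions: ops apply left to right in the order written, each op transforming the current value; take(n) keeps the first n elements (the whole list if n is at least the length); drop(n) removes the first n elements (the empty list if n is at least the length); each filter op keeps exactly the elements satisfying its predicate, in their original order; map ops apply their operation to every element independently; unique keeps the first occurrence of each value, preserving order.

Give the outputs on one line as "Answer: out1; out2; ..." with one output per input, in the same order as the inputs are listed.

[-98, -252, 0, 210, -84, 42]; [-210]; [-70, 392, 182, -140]

Execution, op by op:
  [21, 43, 7, -23, 19, 1] -> [14, 36, 0, -30, 12, -6] -> [14, 36, 0, -30, 12, -6] -> [98, 252, 0, -210, 84, -42] -> [-98, -252, 0, 210, -84, 42]
  [44, -40, 37, -24, 16] -> [37, -47, 30, -31, 9] -> [30] -> [210] -> [-210]
  [17, -49, 8, -19, 27, 8] -> [10, -56, 1, -26, 20, 1] -> [10, -56, -26, 20] -> [70, -392, -182, 140] -> [-70, 392, 182, -140]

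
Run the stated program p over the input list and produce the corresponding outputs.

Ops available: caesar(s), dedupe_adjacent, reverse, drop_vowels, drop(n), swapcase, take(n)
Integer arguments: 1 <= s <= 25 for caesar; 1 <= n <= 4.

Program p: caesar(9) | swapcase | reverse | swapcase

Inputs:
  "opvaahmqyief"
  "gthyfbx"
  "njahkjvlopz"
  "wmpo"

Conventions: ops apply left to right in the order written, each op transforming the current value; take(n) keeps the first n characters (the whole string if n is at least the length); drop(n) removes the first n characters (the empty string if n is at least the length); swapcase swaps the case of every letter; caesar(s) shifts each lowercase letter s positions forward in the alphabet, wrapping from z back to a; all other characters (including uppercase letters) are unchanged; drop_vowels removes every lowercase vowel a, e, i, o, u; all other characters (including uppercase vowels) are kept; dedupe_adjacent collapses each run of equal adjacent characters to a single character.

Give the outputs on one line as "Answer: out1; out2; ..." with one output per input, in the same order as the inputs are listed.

Execution, op by op:
  "opvaahmqyief" -> "xyejjqvzhrno" -> "XYEJJQVZHRNO" -> "ONRHZVQJJEYX" -> "onrhzvqjjeyx"
  "gthyfbx" -> "pcqhokg" -> "PCQHOKG" -> "GKOHQCP" -> "gkohqcp"
  "njahkjvlopz" -> "wsjqtseuxyi" -> "WSJQTSEUXYI" -> "IYXUESTQJSW" -> "iyxuestqjsw"
  "wmpo" -> "fvyx" -> "FVYX" -> "XYVF" -> "xyvf"

"onrhzvqjjeyx"; "gkohqcp"; "iyxuestqjsw"; "xyvf"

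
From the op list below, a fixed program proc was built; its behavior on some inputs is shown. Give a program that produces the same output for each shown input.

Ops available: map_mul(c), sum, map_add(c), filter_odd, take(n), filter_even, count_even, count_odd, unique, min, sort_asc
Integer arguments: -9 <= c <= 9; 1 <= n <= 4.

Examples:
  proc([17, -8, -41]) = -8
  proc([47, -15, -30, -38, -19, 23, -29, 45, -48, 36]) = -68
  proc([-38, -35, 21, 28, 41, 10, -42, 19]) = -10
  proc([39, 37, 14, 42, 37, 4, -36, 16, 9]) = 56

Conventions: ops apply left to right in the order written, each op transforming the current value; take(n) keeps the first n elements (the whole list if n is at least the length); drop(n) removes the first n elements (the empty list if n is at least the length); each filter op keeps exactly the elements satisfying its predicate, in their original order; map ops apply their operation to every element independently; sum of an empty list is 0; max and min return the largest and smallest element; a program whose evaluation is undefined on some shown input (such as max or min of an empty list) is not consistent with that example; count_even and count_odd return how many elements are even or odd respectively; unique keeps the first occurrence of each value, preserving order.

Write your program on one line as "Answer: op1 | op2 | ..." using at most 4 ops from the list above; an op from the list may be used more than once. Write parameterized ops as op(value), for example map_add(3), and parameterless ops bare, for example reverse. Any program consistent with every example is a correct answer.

unique | take(4) | filter_even | sum

Check, running the answer program on each example:
  [17, -8, -41] -> [17, -8, -41] -> [17, -8, -41] -> [-8] -> -8
  [47, -15, -30, -38, -19, 23, -29, 45, -48, 36] -> [47, -15, -30, -38, -19, 23, -29, 45, -48, 36] -> [47, -15, -30, -38] -> [-30, -38] -> -68
  [-38, -35, 21, 28, 41, 10, -42, 19] -> [-38, -35, 21, 28, 41, 10, -42, 19] -> [-38, -35, 21, 28] -> [-38, 28] -> -10
  [39, 37, 14, 42, 37, 4, -36, 16, 9] -> [39, 37, 14, 42, 4, -36, 16, 9] -> [39, 37, 14, 42] -> [14, 42] -> 56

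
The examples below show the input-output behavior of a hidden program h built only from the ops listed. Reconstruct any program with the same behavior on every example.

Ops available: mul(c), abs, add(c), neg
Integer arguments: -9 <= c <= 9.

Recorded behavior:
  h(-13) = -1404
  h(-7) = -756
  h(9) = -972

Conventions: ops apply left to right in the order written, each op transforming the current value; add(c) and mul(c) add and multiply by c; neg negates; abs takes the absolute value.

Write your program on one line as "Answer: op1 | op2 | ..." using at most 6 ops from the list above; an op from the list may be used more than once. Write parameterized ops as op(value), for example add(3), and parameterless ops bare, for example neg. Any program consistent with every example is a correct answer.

neg | mul(-2) | abs | mul(9) | mul(6) | neg

Check, running the answer program on each example:
  -13 -> 13 -> -26 -> 26 -> 234 -> 1404 -> -1404
  -7 -> 7 -> -14 -> 14 -> 126 -> 756 -> -756
  9 -> -9 -> 18 -> 18 -> 162 -> 972 -> -972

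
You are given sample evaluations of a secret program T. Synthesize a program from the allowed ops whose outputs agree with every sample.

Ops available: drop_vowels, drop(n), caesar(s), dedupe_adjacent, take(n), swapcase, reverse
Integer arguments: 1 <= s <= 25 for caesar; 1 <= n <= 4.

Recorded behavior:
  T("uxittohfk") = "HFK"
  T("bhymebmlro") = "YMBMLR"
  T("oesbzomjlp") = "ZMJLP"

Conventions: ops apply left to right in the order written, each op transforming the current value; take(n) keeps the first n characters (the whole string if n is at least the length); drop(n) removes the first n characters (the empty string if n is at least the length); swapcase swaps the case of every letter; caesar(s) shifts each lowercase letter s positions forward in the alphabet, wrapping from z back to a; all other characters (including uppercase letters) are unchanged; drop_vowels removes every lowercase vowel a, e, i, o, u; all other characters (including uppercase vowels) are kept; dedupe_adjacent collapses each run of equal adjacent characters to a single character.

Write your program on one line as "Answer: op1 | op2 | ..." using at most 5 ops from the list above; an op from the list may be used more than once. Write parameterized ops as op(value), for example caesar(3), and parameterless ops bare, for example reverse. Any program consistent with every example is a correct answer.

dedupe_adjacent | drop_vowels | drop(2) | swapcase

Check, running the answer program on each example:
  "uxittohfk" -> "uxitohfk" -> "xthfk" -> "hfk" -> "HFK"
  "bhymebmlro" -> "bhymebmlro" -> "bhymbmlr" -> "ymbmlr" -> "YMBMLR"
  "oesbzomjlp" -> "oesbzomjlp" -> "sbzmjlp" -> "zmjlp" -> "ZMJLP"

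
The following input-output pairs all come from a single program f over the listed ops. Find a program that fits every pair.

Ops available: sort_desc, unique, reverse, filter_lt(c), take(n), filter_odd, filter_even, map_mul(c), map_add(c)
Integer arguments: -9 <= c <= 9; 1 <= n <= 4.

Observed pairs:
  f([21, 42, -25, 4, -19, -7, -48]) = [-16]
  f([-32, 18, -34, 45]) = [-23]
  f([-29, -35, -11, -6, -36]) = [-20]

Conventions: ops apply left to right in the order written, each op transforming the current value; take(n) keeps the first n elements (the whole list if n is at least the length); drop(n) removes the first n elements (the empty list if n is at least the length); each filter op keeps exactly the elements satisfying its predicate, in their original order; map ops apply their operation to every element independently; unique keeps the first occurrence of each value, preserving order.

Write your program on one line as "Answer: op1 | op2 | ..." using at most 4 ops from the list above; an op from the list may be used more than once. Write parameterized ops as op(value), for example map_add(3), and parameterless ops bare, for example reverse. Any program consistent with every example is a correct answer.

map_add(9) | filter_lt(-7) | take(1)

Check, running the answer program on each example:
  [21, 42, -25, 4, -19, -7, -48] -> [30, 51, -16, 13, -10, 2, -39] -> [-16, -10, -39] -> [-16]
  [-32, 18, -34, 45] -> [-23, 27, -25, 54] -> [-23, -25] -> [-23]
  [-29, -35, -11, -6, -36] -> [-20, -26, -2, 3, -27] -> [-20, -26, -27] -> [-20]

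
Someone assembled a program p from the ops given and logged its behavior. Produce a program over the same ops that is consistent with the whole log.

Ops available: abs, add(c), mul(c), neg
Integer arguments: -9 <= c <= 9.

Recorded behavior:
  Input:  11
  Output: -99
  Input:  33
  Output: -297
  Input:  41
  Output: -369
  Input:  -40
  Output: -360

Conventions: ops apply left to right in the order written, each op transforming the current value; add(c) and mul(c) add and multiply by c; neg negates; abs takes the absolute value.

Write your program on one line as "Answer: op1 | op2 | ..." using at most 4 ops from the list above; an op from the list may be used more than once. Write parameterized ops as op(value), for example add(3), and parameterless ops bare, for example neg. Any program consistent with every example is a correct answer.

abs | neg | mul(9)

Check, running the answer program on each example:
  11 -> 11 -> -11 -> -99
  33 -> 33 -> -33 -> -297
  41 -> 41 -> -41 -> -369
  -40 -> 40 -> -40 -> -360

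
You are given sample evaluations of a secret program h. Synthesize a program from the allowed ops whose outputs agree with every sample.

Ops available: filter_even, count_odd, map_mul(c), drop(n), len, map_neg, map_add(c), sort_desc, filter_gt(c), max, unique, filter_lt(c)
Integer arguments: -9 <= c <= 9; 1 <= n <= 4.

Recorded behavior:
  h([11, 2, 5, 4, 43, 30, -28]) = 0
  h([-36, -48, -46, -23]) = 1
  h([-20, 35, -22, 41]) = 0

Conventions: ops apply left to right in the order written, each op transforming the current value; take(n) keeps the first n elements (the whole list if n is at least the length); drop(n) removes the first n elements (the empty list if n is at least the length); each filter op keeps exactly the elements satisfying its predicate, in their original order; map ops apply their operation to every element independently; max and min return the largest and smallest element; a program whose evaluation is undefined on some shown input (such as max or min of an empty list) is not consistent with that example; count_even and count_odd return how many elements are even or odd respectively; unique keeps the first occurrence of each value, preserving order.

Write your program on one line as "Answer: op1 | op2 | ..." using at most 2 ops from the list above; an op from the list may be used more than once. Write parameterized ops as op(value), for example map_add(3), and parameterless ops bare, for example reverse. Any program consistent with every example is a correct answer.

filter_lt(-2) | count_odd

Check, running the answer program on each example:
  [11, 2, 5, 4, 43, 30, -28] -> [-28] -> 0
  [-36, -48, -46, -23] -> [-36, -48, -46, -23] -> 1
  [-20, 35, -22, 41] -> [-20, -22] -> 0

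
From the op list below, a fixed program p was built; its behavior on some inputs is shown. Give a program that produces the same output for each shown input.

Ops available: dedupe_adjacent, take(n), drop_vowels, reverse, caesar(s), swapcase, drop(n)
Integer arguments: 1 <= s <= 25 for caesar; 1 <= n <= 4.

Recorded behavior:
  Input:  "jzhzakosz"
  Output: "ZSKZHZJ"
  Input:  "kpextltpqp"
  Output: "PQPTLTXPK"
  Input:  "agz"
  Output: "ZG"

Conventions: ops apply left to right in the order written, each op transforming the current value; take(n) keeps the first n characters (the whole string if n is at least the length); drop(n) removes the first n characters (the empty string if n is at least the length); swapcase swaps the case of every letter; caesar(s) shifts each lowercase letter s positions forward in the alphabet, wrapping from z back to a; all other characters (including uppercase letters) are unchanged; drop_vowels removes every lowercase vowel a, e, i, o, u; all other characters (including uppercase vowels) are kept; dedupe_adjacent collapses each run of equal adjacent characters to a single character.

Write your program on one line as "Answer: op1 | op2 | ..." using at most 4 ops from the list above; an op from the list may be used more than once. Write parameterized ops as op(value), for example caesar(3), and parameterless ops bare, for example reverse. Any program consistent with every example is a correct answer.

drop_vowels | reverse | swapcase

Check, running the answer program on each example:
  "jzhzakosz" -> "jzhzksz" -> "zskzhzj" -> "ZSKZHZJ"
  "kpextltpqp" -> "kpxtltpqp" -> "pqptltxpk" -> "PQPTLTXPK"
  "agz" -> "gz" -> "zg" -> "ZG"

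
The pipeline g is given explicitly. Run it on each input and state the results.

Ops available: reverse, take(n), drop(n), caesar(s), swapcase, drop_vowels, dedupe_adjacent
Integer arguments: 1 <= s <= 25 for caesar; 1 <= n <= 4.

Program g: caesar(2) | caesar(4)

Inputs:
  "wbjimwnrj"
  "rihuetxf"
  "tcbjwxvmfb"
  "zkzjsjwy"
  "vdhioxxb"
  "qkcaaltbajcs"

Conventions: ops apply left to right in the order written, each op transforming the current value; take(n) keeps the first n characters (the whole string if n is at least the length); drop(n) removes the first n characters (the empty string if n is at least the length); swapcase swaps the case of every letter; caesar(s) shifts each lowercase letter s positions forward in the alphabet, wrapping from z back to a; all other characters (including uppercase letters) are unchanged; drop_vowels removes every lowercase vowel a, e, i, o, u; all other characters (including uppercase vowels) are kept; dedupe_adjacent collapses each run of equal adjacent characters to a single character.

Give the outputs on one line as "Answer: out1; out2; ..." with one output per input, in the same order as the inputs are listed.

"chposctxp"; "xonakzdl"; "zihpcdbslh"; "fqfpypce"; "bjnouddh"; "wqiggrzhgpiy"

Execution, op by op:
  "wbjimwnrj" -> "ydlkoyptl" -> "chposctxp"
  "rihuetxf" -> "tkjwgvzh" -> "xonakzdl"
  "tcbjwxvmfb" -> "vedlyzxohd" -> "zihpcdbslh"
  "zkzjsjwy" -> "bmblulya" -> "fqfpypce"
  "vdhioxxb" -> "xfjkqzzd" -> "bjnouddh"
  "qkcaaltbajcs" -> "smeccnvdcleu" -> "wqiggrzhgpiy"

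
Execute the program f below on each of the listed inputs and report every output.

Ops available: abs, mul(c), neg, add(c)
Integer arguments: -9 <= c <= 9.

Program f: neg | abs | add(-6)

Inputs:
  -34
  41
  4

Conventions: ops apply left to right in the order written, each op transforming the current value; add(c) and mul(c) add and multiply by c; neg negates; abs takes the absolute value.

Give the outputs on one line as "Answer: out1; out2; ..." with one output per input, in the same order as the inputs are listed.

Execution, op by op:
  -34 -> 34 -> 34 -> 28
  41 -> -41 -> 41 -> 35
  4 -> -4 -> 4 -> -2

28; 35; -2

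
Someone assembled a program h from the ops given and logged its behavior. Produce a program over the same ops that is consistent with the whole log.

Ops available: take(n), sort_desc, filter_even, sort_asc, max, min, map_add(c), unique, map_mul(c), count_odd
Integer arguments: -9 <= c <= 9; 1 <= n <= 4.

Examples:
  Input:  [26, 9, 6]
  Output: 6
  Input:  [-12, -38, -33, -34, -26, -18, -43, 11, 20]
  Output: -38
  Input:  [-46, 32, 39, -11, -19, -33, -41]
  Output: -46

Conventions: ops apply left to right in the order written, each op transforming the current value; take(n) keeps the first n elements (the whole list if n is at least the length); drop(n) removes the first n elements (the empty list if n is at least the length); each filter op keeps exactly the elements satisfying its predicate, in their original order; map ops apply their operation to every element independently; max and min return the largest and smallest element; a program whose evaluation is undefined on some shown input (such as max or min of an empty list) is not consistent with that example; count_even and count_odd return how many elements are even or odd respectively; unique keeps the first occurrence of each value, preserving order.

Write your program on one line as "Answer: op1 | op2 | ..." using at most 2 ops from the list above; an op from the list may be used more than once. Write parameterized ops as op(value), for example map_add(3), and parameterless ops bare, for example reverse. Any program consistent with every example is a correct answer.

filter_even | min

Check, running the answer program on each example:
  [26, 9, 6] -> [26, 6] -> 6
  [-12, -38, -33, -34, -26, -18, -43, 11, 20] -> [-12, -38, -34, -26, -18, 20] -> -38
  [-46, 32, 39, -11, -19, -33, -41] -> [-46, 32] -> -46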